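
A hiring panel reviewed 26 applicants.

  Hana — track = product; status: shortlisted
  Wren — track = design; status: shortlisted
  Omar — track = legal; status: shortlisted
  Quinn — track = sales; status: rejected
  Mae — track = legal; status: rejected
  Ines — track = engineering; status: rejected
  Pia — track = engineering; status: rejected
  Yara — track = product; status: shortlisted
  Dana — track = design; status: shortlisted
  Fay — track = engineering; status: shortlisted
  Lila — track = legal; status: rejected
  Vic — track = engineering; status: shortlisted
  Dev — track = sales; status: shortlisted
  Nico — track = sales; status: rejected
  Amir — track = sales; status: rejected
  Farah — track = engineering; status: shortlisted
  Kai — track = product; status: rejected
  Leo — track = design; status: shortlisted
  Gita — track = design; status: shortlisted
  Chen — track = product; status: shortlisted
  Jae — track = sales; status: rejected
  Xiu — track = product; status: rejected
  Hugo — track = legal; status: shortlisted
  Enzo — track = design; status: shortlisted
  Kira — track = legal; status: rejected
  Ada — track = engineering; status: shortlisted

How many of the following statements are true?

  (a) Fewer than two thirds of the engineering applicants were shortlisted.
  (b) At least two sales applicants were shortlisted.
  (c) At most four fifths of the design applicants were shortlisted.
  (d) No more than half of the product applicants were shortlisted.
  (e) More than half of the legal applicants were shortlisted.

0

(a) engineering: |A| = 6, |A ∩ B| = 4; needs |A ∩ B| / |A| < 2/3 — false.
(b) sales: |A| = 5, |A ∩ B| = 1; needs |A ∩ B| ≥ 2 — false.
(c) design: |A| = 5, |A ∩ B| = 5; needs |A ∩ B| / |A| ≤ 4/5 — false.
(d) product: |A| = 5, |A ∩ B| = 3; needs |A ∩ B| ≤ |A ∖ B| — false.
(e) legal: |A| = 5, |A ∩ B| = 2; needs |A ∩ B| > |A ∖ B| — false.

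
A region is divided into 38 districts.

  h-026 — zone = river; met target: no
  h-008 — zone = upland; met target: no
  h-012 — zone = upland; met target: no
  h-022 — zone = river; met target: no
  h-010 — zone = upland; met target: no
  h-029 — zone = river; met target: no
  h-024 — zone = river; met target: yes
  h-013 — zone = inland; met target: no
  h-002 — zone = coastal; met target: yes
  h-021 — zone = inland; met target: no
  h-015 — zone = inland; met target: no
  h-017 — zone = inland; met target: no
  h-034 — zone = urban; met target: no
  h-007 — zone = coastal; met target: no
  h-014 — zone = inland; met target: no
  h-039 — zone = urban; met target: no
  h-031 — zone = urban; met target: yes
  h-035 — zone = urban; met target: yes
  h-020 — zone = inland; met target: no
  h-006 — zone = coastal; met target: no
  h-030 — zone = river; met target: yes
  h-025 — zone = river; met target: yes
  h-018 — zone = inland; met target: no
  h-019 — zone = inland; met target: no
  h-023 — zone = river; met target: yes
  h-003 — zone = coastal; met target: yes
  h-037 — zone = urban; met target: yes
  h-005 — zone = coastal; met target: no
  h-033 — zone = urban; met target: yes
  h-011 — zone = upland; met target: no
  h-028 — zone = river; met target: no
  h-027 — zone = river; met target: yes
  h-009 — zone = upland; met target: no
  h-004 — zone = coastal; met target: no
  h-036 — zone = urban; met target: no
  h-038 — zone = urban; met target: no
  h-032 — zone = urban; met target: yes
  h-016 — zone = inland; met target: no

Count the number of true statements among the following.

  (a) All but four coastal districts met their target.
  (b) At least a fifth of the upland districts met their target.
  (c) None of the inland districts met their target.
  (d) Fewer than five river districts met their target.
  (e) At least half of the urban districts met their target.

3

(a) coastal: |A| = 6, |A ∩ B| = 2; needs |A ∖ B| = 4 — true.
(b) upland: |A| = 5, |A ∩ B| = 0; needs |A ∩ B| / |A| ≥ 1/5 — false.
(c) inland: |A| = 9, |A ∩ B| = 0; needs A ∩ B = ∅ (|A ∩ B| = 0) — true.
(d) river: |A| = 9, |A ∩ B| = 5; needs |A ∩ B| < 5 — false.
(e) urban: |A| = 9, |A ∩ B| = 5; needs |A ∩ B| ≥ |A ∖ B| — true.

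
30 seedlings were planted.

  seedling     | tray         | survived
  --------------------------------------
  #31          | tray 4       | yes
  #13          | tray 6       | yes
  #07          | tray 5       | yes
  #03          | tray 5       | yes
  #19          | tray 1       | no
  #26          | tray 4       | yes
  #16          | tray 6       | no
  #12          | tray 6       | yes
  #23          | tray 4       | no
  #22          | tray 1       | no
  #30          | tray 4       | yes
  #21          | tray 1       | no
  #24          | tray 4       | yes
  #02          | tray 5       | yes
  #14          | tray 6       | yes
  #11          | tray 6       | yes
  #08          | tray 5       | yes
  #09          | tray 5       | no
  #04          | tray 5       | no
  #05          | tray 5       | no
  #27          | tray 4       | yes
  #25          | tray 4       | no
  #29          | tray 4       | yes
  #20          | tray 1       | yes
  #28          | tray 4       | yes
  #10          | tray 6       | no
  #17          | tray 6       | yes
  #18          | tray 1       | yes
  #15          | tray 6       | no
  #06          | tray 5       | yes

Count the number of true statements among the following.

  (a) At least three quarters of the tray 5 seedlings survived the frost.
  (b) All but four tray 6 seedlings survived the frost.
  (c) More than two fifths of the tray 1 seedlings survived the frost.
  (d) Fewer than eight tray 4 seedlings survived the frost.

1

(a) tray 5: |A| = 8, |A ∩ B| = 5; needs |A ∩ B| / |A| ≥ 3/4 — false.
(b) tray 6: |A| = 8, |A ∩ B| = 5; needs |A ∖ B| = 4 — false.
(c) tray 1: |A| = 5, |A ∩ B| = 2; needs |A ∩ B| / |A| > 2/5 — false.
(d) tray 4: |A| = 9, |A ∩ B| = 7; needs |A ∩ B| < 8 — true.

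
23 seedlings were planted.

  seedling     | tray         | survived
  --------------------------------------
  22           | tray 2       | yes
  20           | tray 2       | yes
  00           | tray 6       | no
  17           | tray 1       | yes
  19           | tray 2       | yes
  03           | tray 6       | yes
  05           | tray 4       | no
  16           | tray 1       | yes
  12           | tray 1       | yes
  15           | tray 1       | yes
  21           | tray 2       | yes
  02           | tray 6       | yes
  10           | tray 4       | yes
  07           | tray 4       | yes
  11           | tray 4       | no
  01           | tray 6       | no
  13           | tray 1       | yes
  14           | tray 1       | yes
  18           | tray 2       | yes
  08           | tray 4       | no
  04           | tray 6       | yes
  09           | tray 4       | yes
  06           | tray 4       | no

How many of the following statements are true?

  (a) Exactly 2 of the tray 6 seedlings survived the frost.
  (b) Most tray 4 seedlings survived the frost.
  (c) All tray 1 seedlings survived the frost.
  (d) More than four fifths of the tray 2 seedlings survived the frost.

(a) tray 6: |A| = 5, |A ∩ B| = 3; needs |A ∩ B| = 2 — false.
(b) tray 4: |A| = 7, |A ∩ B| = 3; needs |A ∩ B| > |A ∖ B| — false.
(c) tray 1: |A| = 6, |A ∩ B| = 6; needs A ⊆ B, i.e. every element of A is in B (|A ∖ B| = 0) — true.
(d) tray 2: |A| = 5, |A ∩ B| = 5; needs |A ∩ B| / |A| > 4/5 — true.

2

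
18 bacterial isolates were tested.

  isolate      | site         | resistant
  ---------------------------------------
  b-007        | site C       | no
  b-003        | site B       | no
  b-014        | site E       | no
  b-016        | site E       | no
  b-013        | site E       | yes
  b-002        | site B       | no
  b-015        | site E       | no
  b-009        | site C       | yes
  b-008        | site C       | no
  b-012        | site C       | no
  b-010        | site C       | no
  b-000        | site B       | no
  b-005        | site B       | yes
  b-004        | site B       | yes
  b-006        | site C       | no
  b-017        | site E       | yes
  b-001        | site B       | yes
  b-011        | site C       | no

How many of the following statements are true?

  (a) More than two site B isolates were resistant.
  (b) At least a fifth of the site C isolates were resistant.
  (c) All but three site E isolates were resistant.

(a) site B: |A| = 6, |A ∩ B| = 3; needs |A ∩ B| > 2 — true.
(b) site C: |A| = 7, |A ∩ B| = 1; needs |A ∩ B| / |A| ≥ 1/5 — false.
(c) site E: |A| = 5, |A ∩ B| = 2; needs |A ∖ B| = 3 — true.

2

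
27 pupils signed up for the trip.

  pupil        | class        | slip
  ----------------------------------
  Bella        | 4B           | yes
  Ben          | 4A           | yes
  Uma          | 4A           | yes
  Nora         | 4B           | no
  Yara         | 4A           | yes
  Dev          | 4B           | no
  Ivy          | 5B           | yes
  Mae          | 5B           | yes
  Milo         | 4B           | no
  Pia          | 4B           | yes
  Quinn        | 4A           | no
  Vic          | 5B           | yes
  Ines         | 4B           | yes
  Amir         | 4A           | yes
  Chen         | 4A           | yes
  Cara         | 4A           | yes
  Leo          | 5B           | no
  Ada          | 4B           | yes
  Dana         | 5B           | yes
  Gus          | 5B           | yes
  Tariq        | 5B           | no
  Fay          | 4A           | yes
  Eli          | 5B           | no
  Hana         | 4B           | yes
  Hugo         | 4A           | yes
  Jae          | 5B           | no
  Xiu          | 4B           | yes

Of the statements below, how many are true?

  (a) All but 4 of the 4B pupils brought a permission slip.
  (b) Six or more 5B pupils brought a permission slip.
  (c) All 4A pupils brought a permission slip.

0

(a) 4B: |A| = 9, |A ∩ B| = 6; needs |A ∖ B| = 4 — false.
(b) 5B: |A| = 9, |A ∩ B| = 5; needs |A ∩ B| ≥ 6 — false.
(c) 4A: |A| = 9, |A ∩ B| = 8; needs A ⊆ B, i.e. every element of A is in B (|A ∖ B| = 0) — false.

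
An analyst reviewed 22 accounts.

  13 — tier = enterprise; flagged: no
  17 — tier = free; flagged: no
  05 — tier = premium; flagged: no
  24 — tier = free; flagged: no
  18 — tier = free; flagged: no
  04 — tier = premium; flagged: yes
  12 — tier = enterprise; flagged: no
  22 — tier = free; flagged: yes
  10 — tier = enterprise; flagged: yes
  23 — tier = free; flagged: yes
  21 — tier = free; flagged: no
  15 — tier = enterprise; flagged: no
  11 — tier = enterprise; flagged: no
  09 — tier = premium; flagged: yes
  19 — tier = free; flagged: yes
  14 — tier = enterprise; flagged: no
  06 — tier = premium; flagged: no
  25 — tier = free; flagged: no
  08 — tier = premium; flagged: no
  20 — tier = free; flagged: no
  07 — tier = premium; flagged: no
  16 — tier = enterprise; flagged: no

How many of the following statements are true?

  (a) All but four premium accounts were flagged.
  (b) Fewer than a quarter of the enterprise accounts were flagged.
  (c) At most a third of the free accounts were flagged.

3

(a) premium: |A| = 6, |A ∩ B| = 2; needs |A ∖ B| = 4 — true.
(b) enterprise: |A| = 7, |A ∩ B| = 1; needs |A ∩ B| / |A| < 1/4 — true.
(c) free: |A| = 9, |A ∩ B| = 3; needs |A ∩ B| / |A| ≤ 1/3 — true.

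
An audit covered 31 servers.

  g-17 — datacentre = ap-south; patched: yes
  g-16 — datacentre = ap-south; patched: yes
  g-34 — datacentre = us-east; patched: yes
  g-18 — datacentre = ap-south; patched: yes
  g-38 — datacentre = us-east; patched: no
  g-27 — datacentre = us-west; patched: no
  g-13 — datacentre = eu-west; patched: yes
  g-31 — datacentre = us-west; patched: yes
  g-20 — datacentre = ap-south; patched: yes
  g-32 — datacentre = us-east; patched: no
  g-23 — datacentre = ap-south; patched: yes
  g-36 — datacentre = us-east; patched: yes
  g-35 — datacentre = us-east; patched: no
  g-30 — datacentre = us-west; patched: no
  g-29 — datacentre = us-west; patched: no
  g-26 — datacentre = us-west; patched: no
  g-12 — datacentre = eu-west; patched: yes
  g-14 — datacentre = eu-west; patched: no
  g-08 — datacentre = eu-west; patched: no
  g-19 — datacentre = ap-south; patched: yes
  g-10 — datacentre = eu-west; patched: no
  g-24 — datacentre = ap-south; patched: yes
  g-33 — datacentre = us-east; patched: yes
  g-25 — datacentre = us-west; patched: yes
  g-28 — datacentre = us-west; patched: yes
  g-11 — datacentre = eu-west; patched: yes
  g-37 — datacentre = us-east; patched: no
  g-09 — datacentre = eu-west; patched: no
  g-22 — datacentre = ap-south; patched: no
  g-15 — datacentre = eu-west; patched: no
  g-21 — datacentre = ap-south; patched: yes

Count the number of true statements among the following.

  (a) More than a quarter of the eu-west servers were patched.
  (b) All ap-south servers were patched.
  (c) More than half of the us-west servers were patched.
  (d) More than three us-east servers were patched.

(a) eu-west: |A| = 8, |A ∩ B| = 3; needs |A ∩ B| / |A| > 1/4 — true.
(b) ap-south: |A| = 9, |A ∩ B| = 8; needs A ⊆ B, i.e. every element of A is in B (|A ∖ B| = 0) — false.
(c) us-west: |A| = 7, |A ∩ B| = 3; needs |A ∩ B| > |A ∖ B| — false.
(d) us-east: |A| = 7, |A ∩ B| = 3; needs |A ∩ B| > 3 — false.

1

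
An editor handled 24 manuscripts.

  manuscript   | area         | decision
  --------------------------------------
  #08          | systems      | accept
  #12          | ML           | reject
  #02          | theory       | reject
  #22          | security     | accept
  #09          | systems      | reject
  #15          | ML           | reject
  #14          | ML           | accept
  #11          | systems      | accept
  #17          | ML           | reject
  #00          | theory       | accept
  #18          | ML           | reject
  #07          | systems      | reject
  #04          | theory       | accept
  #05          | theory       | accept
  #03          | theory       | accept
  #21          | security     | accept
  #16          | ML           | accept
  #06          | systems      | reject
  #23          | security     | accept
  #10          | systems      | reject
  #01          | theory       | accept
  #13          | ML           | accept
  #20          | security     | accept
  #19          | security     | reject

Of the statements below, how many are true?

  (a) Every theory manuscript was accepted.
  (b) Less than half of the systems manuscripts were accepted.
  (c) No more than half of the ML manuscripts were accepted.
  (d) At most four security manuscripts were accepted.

3

(a) theory: |A| = 6, |A ∩ B| = 5; needs A ⊆ B, i.e. every element of A is in B (|A ∖ B| = 0) — false.
(b) systems: |A| = 6, |A ∩ B| = 2; needs |A ∩ B| < |A ∖ B| — true.
(c) ML: |A| = 7, |A ∩ B| = 3; needs |A ∩ B| ≤ |A ∖ B| — true.
(d) security: |A| = 5, |A ∩ B| = 4; needs |A ∩ B| ≤ 4 — true.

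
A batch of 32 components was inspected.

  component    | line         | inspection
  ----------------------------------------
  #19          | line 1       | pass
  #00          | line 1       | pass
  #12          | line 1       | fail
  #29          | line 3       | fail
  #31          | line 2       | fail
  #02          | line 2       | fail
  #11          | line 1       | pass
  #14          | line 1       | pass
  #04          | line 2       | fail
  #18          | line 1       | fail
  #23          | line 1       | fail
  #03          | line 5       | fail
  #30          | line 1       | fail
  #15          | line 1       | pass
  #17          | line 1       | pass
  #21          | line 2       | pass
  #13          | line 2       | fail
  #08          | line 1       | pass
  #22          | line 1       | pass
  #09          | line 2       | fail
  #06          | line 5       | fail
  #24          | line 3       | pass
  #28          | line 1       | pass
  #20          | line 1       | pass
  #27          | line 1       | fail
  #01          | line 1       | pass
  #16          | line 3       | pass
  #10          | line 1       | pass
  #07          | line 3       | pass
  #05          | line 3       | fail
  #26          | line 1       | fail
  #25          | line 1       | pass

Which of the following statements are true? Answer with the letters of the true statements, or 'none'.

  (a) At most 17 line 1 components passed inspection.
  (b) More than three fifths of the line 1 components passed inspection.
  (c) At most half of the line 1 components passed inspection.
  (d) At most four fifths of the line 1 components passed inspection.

|A| = 19, |A ∩ B| = 13, |A ∖ B| = 6.
(a) |A ∩ B| ≤ 17: holds.
(b) |A ∩ B| / |A| > 3/5: holds.
(c) |A ∩ B| ≤ |A ∖ B|: fails.
(d) |A ∩ B| / |A| ≤ 4/5: holds.

(a), (b), (d)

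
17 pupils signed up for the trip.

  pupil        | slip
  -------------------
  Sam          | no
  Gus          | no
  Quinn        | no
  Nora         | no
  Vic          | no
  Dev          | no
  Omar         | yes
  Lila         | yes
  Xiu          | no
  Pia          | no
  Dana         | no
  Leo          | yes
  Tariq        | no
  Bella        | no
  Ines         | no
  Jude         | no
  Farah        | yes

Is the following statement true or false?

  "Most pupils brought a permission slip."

'Most pupils brought a permission slip' holds iff |A ∩ B| > |A ∖ B|.
|A| = 17, |A ∩ B| = 4, |A ∖ B| = 13.
4 < 13, so the statement is false.

False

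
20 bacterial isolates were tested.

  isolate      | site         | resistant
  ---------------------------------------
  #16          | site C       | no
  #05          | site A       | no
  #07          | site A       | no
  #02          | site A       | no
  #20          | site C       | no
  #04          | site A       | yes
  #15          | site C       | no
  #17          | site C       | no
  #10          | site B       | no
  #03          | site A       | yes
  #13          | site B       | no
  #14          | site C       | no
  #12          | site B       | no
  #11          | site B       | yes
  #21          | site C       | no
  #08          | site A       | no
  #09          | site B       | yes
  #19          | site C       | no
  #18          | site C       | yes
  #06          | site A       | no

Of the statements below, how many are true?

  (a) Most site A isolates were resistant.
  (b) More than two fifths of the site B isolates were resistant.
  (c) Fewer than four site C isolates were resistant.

(a) site A: |A| = 7, |A ∩ B| = 2; needs |A ∩ B| > |A ∖ B| — false.
(b) site B: |A| = 5, |A ∩ B| = 2; needs |A ∩ B| / |A| > 2/5 — false.
(c) site C: |A| = 8, |A ∩ B| = 1; needs |A ∩ B| < 4 — true.

1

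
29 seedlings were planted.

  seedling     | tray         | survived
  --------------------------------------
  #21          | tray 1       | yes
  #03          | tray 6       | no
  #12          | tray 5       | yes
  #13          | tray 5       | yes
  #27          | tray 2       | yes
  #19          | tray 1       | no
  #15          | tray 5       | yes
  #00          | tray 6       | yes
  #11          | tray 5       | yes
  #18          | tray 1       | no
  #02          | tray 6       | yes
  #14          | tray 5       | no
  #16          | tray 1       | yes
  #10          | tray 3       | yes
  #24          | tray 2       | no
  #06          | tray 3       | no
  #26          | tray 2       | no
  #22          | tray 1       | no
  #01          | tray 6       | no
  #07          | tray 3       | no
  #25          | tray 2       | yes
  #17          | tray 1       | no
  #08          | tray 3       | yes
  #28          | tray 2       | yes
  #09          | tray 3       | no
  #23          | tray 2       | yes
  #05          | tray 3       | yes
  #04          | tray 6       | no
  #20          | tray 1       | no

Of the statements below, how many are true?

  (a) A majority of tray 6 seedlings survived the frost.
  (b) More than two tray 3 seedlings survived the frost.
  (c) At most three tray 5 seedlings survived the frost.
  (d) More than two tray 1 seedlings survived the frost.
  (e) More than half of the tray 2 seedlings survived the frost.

2

(a) tray 6: |A| = 5, |A ∩ B| = 2; needs |A ∩ B| > |A ∖ B| — false.
(b) tray 3: |A| = 6, |A ∩ B| = 3; needs |A ∩ B| > 2 — true.
(c) tray 5: |A| = 5, |A ∩ B| = 4; needs |A ∩ B| ≤ 3 — false.
(d) tray 1: |A| = 7, |A ∩ B| = 2; needs |A ∩ B| > 2 — false.
(e) tray 2: |A| = 6, |A ∩ B| = 4; needs |A ∩ B| > |A ∖ B| — true.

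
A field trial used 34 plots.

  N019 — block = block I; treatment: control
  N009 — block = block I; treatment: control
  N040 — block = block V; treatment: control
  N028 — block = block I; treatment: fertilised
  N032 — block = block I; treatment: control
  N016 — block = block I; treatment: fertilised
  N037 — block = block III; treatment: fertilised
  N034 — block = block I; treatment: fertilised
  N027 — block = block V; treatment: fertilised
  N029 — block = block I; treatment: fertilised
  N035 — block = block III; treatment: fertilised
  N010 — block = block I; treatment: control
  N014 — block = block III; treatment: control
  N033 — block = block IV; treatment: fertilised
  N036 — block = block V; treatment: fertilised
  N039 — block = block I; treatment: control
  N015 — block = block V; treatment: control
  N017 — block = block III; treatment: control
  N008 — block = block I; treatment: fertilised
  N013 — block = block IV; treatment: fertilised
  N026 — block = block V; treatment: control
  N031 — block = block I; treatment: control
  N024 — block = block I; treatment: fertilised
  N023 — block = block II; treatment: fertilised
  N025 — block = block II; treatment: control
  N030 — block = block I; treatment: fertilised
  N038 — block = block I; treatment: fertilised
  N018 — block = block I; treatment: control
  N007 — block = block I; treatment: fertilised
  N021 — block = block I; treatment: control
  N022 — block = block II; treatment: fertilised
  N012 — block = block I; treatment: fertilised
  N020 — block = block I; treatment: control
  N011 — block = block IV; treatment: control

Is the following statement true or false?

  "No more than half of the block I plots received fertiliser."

'No more than half of the block I plots received fertiliser' holds iff |A ∩ B| ≤ |A ∖ B|.
|A| = 19, |A ∩ B| = 10, |A ∖ B| = 9.
10 > 9, so the statement is false.

False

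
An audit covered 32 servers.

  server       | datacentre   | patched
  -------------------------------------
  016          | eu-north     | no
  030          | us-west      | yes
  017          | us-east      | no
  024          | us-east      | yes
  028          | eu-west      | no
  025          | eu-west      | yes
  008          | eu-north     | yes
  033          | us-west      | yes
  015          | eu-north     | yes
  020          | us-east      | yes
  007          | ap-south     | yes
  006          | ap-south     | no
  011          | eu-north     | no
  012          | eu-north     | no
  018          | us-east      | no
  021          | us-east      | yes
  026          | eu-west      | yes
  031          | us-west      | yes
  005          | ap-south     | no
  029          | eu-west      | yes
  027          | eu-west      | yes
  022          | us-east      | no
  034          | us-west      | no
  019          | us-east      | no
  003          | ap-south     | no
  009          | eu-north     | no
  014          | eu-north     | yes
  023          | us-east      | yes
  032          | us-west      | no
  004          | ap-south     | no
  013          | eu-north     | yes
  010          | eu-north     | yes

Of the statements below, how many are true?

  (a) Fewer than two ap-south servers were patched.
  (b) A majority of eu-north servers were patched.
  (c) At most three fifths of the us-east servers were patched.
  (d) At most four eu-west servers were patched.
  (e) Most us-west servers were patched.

(a) ap-south: |A| = 5, |A ∩ B| = 1; needs |A ∩ B| < 2 — true.
(b) eu-north: |A| = 9, |A ∩ B| = 5; needs |A ∩ B| > |A ∖ B| — true.
(c) us-east: |A| = 8, |A ∩ B| = 4; needs |A ∩ B| / |A| ≤ 3/5 — true.
(d) eu-west: |A| = 5, |A ∩ B| = 4; needs |A ∩ B| ≤ 4 — true.
(e) us-west: |A| = 5, |A ∩ B| = 3; needs |A ∩ B| > |A ∖ B| — true.

5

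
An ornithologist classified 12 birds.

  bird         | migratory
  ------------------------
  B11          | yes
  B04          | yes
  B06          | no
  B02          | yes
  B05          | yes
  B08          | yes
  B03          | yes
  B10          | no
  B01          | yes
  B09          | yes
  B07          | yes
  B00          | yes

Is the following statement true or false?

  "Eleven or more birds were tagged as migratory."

False

The determiner here denotes the relation: |A ∩ B| ≥ 11.
A (the restrictor) = {B11, B04, B06, B02, B05, B08, B03, B10, B01, B09, B07, B00}, |A| = 12.
A ∩ B = {B11, B04, B02, B05, B08, B03, B01, B09, B07, B00}, so |A ∩ B| = 10.
|A ∩ B| = 10, so the statement is false.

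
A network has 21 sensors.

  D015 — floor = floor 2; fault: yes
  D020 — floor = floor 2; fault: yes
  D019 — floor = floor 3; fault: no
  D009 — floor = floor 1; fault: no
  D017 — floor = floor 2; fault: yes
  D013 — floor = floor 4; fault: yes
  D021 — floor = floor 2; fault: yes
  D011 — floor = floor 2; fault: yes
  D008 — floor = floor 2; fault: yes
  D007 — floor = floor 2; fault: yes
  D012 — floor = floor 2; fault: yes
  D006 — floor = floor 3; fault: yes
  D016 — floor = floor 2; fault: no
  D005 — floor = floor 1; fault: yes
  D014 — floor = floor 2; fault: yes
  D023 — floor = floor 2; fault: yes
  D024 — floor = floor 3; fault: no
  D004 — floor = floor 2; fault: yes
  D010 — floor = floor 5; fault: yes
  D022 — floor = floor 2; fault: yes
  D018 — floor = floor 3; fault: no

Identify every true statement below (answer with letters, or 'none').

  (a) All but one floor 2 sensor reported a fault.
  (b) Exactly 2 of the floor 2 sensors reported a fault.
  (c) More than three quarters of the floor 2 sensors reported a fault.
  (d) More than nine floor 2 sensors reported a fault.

|A| = 13, |A ∩ B| = 12, |A ∖ B| = 1.
(a) |A ∖ B| = 1: holds.
(b) |A ∩ B| = 2: fails.
(c) |A ∩ B| / |A| > 3/4: holds.
(d) |A ∩ B| > 9: holds.

(a), (c), (d)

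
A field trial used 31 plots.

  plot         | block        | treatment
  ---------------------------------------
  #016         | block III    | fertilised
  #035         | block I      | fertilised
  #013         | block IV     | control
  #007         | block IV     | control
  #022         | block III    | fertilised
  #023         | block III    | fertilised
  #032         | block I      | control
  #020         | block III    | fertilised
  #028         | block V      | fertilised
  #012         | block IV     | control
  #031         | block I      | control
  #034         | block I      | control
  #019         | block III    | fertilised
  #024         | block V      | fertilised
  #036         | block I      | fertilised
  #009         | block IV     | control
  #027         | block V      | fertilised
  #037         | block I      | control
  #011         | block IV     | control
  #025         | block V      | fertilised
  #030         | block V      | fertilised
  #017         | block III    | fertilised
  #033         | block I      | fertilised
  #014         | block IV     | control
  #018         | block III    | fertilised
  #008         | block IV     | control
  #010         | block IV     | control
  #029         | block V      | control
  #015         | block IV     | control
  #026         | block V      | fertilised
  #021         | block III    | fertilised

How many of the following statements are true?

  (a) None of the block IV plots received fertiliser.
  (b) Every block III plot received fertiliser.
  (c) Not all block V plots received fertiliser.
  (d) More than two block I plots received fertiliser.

4

(a) block IV: |A| = 9, |A ∩ B| = 0; needs A ∩ B = ∅ (|A ∩ B| = 0) — true.
(b) block III: |A| = 8, |A ∩ B| = 8; needs A ⊆ B, i.e. every element of A is in B (|A ∖ B| = 0) — true.
(c) block V: |A| = 7, |A ∩ B| = 6; needs A ⊄ B (|A ∖ B| ≥ 1) — true.
(d) block I: |A| = 7, |A ∩ B| = 3; needs |A ∩ B| > 2 — true.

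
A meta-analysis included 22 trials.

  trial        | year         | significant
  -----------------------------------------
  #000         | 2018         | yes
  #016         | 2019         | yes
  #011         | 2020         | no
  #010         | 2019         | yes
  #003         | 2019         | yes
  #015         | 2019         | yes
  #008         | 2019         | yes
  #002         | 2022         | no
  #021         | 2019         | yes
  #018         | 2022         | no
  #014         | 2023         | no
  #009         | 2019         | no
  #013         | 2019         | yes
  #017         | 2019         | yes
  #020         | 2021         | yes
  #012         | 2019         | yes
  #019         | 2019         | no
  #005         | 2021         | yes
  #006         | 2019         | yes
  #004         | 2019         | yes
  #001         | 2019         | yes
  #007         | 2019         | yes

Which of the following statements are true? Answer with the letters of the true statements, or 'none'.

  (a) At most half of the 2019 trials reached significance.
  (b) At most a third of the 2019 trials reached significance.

|A| = 15, |A ∩ B| = 13, |A ∖ B| = 2.
(a) |A ∩ B| ≤ |A ∖ B|: fails.
(b) |A ∩ B| / |A| ≤ 1/3: fails.

none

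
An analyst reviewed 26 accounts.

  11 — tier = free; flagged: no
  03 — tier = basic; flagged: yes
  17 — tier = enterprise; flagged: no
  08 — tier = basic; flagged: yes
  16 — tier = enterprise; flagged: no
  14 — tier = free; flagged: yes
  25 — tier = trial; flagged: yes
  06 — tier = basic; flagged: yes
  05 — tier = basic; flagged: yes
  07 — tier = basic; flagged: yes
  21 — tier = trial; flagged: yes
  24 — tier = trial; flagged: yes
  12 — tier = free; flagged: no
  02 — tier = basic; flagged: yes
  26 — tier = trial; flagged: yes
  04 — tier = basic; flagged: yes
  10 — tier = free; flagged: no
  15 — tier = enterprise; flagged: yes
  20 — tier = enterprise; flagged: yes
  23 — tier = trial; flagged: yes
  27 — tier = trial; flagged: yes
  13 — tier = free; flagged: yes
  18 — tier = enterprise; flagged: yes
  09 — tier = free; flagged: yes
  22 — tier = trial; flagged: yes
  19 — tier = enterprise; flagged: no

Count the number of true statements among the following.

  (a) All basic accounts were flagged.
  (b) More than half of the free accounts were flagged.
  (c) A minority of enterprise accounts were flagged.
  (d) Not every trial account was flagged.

(a) basic: |A| = 7, |A ∩ B| = 7; needs A ⊆ B, i.e. every element of A is in B (|A ∖ B| = 0) — true.
(b) free: |A| = 6, |A ∩ B| = 3; needs |A ∩ B| > |A ∖ B| — false.
(c) enterprise: |A| = 6, |A ∩ B| = 3; needs |A ∩ B| < |A ∖ B| — false.
(d) trial: |A| = 7, |A ∩ B| = 7; needs A ⊄ B (|A ∖ B| ≥ 1) — false.

1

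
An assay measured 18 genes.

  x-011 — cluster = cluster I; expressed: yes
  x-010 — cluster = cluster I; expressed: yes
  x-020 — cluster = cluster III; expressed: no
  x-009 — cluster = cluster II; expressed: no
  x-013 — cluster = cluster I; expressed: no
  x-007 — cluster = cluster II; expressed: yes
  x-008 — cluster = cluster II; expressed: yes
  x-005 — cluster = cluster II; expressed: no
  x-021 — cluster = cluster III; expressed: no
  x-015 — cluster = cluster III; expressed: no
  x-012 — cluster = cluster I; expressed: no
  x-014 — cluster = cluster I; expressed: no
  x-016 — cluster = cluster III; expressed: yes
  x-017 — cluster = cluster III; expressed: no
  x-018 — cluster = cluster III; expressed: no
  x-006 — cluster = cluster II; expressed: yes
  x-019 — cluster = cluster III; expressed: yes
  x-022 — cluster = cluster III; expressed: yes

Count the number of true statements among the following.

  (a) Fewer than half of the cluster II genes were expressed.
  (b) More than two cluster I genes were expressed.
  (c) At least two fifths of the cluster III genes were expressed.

0

(a) cluster II: |A| = 5, |A ∩ B| = 3; needs |A ∩ B| < |A ∖ B| — false.
(b) cluster I: |A| = 5, |A ∩ B| = 2; needs |A ∩ B| > 2 — false.
(c) cluster III: |A| = 8, |A ∩ B| = 3; needs |A ∩ B| / |A| ≥ 2/5 — false.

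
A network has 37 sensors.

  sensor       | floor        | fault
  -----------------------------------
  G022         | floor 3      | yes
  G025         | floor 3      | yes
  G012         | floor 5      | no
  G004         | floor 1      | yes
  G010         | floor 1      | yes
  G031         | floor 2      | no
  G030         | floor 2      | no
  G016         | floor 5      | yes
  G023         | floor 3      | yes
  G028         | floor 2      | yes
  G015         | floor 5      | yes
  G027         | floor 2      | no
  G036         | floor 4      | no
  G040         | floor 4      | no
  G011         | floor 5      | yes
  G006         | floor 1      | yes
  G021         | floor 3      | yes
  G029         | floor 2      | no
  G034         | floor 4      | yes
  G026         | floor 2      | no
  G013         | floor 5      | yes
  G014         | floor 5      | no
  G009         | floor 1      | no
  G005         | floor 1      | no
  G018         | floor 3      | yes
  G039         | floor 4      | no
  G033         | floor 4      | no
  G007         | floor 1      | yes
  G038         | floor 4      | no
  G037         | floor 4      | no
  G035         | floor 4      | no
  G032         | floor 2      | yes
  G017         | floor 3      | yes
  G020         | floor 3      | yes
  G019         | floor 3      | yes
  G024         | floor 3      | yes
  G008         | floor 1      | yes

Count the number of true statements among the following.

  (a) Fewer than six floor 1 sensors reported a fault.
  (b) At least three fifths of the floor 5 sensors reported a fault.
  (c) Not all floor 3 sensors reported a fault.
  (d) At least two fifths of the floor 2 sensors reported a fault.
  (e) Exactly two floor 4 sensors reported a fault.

(a) floor 1: |A| = 7, |A ∩ B| = 5; needs |A ∩ B| < 6 — true.
(b) floor 5: |A| = 6, |A ∩ B| = 4; needs |A ∩ B| / |A| ≥ 3/5 — true.
(c) floor 3: |A| = 9, |A ∩ B| = 9; needs A ⊄ B (|A ∖ B| ≥ 1) — false.
(d) floor 2: |A| = 7, |A ∩ B| = 2; needs |A ∩ B| / |A| ≥ 2/5 — false.
(e) floor 4: |A| = 8, |A ∩ B| = 1; needs |A ∩ B| = 2 — false.

2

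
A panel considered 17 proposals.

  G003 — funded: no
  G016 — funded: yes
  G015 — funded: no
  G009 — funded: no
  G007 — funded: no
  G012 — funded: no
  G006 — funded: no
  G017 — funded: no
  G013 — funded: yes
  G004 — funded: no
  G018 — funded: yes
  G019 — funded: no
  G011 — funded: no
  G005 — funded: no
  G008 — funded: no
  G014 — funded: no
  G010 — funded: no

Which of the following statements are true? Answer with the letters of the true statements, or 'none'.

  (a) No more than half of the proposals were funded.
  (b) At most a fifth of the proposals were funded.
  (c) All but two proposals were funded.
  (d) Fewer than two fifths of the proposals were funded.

(a), (b), (d)

|A| = 17, |A ∩ B| = 3, |A ∖ B| = 14.
(a) |A ∩ B| ≤ |A ∖ B|: holds.
(b) |A ∩ B| / |A| ≤ 1/5: holds.
(c) |A ∖ B| = 2: fails.
(d) |A ∩ B| / |A| < 2/5: holds.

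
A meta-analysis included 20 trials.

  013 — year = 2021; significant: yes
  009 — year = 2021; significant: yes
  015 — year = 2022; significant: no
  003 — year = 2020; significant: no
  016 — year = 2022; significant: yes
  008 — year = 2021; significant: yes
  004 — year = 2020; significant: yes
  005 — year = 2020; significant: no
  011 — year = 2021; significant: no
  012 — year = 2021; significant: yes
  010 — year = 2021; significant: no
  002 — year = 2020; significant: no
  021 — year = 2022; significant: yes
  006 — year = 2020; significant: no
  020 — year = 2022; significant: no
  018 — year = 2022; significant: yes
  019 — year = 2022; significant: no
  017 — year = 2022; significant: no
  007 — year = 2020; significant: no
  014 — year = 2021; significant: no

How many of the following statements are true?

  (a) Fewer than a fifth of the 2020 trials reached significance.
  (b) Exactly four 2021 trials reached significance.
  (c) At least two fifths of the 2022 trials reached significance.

3

(a) 2020: |A| = 6, |A ∩ B| = 1; needs |A ∩ B| / |A| < 1/5 — true.
(b) 2021: |A| = 7, |A ∩ B| = 4; needs |A ∩ B| = 4 — true.
(c) 2022: |A| = 7, |A ∩ B| = 3; needs |A ∩ B| / |A| ≥ 2/5 — true.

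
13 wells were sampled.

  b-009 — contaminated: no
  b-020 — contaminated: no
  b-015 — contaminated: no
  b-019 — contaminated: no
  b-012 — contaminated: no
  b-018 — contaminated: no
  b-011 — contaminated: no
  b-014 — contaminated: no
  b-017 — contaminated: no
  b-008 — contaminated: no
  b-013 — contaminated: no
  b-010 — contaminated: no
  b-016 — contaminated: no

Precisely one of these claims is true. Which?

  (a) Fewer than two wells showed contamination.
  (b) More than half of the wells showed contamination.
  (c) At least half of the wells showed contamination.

|A| = 13, |A ∩ B| = 0, |A ∖ B| = 13.
(a) requires |A ∩ B| < 2: true.
(b) requires |A ∩ B| > |A ∖ B|: false.
(c) requires |A ∩ B| ≥ |A ∖ B|: false.

(a)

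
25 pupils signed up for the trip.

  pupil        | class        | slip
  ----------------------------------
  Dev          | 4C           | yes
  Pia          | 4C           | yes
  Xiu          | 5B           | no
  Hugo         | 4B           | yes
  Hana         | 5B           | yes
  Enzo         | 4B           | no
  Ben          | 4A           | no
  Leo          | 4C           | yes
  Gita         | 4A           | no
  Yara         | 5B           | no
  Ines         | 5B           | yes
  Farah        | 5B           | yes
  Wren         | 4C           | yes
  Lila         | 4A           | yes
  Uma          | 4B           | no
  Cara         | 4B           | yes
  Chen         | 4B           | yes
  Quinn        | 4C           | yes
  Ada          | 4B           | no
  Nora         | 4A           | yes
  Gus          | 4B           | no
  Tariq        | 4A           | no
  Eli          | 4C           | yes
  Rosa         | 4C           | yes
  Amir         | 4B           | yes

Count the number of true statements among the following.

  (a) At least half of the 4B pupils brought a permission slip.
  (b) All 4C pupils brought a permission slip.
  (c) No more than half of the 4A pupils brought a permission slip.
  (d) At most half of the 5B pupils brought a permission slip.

3

(a) 4B: |A| = 8, |A ∩ B| = 4; needs |A ∩ B| ≥ |A ∖ B| — true.
(b) 4C: |A| = 7, |A ∩ B| = 7; needs A ⊆ B, i.e. every element of A is in B (|A ∖ B| = 0) — true.
(c) 4A: |A| = 5, |A ∩ B| = 2; needs |A ∩ B| ≤ |A ∖ B| — true.
(d) 5B: |A| = 5, |A ∩ B| = 3; needs |A ∩ B| ≤ |A ∖ B| — false.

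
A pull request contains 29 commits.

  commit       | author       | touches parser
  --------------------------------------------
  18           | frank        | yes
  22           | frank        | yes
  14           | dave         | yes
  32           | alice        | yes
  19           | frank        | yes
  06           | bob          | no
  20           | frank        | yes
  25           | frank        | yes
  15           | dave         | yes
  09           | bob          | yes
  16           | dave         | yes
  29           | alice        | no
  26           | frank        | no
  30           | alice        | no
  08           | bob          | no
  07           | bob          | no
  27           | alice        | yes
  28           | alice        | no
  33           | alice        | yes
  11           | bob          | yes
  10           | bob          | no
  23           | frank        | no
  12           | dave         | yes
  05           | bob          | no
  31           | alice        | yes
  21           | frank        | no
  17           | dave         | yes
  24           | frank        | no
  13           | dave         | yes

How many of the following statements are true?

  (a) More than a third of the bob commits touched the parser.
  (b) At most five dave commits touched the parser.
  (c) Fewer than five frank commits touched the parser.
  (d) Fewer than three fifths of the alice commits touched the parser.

(a) bob: |A| = 7, |A ∩ B| = 2; needs |A ∩ B| / |A| > 1/3 — false.
(b) dave: |A| = 6, |A ∩ B| = 6; needs |A ∩ B| ≤ 5 — false.
(c) frank: |A| = 9, |A ∩ B| = 5; needs |A ∩ B| < 5 — false.
(d) alice: |A| = 7, |A ∩ B| = 4; needs |A ∩ B| / |A| < 3/5 — true.

1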